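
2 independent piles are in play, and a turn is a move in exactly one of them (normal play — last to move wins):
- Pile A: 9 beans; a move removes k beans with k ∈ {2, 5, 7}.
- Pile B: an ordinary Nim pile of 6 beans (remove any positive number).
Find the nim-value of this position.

Grundy values for pile A (subtraction set {2, 5, 7}):
g(0) = mex{} = 0
g(1) = mex{} = 0
g(2) = mex{0} = 1
g(3) = mex{0} = 1
g(4) = mex{1} = 0
g(5) = mex{0,1} = 2
g(6) = mex{0} = 1
g(7) = mex{0,1,2} = 3
g(8) = mex{0,1} = 2
g(9) = mex{0,1,3} = 2
So g(9) = 2.
Pile B is a plain Nim pile of size 6, so its Grundy value is 6.
By the Sprague-Grundy theorem, the Grundy value of a sum of independent games is the XOR of the component values.
Combined value = 2 ⊕ 6 = 4.

4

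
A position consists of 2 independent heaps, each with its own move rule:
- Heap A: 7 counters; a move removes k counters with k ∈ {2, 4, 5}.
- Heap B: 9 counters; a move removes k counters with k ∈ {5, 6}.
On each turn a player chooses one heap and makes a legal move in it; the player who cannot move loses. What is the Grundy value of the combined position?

Build the Grundy sequence for heap A with g(k) = mex{g(k−s) : s ∈ {2, 4, 5}, s ≤ k}:
k:     0  1  2  3  4  5  6  7
g(k):  0  0  1  1  2  2  3  0
So g(7) = 0.
Build the Grundy sequence for heap B with g(k) = mex{g(k−s) : s ∈ {5, 6}, s ≤ k}:
k:     0  1  2  3  4  5  6  7  8  9
g(k):  0  0  0  0  0  1  1  1  1  1
So g(9) = 1.
The value of a disjunctive sum is the nim-sum of the parts.
Combined value = 0 XOR 1 = 1.

1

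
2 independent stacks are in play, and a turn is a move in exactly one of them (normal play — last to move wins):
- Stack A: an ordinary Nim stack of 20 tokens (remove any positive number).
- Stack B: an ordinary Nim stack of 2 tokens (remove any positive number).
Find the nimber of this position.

22

Stack A is a plain Nim stack of size 20, so its Grundy value is 20.
Stack B is a plain Nim stack of size 2, so its Grundy value is 2.
The value of a disjunctive sum is the nim-sum of the parts.
Combined value = 20 ⊕ 2 = 22.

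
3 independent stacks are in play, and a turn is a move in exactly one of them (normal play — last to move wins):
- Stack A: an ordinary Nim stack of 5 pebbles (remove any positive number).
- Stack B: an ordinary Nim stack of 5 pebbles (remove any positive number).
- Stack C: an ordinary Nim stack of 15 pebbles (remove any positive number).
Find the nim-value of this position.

Stack A is a plain Nim stack of size 5, so its Grundy value is 5.
Stack B is a plain Nim stack of size 5, so its Grundy value is 5.
Stack C is a plain Nim stack of size 15, so its Grundy value is 15.
By the Sprague-Grundy theorem, the Grundy value of a sum of independent games is the XOR of the component values.
Combined value = 5 XOR 5 XOR 15 = 15.

15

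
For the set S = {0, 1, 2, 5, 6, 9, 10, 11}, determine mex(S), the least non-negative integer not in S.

The values 0, 1, 2 are all present; 3 is the first non-negative integer missing from the set.

3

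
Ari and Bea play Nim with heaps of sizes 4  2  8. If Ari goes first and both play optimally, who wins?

Write each in binary and XOR column by column:
  0100  (4)
  0010  (2)
  1000  (8)
  ----
  1110  (14)
The nim-sum is 14 ≠ 0, so this is an N-position: the player to move can win; Ari has a winning move.

Ari wins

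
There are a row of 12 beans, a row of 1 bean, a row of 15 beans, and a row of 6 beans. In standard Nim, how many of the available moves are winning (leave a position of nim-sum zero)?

Bitwise XOR of the heap sizes:
  1100  (12)
  0001  (1)
  1111  (15)
  0110  (6)
  ----
  0100  (4)
The overall nim-sum is X = 4. A row of size p has a winning move iff p XOR X < p (reduce it to p XOR X).
  12: 12 XOR 4 = 8 < 12 — winning move (to 8).
  1: 1 XOR 4 = 5 ≥ 1 — no move.
  15: 15 XOR 4 = 11 < 15 — winning move (to 11).
  6: 6 XOR 4 = 2 < 6 — winning move (to 2).
That gives 3 winning moves.

3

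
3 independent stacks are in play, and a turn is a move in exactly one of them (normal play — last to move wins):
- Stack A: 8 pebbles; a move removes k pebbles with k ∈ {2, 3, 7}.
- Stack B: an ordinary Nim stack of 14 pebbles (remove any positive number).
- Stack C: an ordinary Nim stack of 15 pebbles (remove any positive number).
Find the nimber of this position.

Build the Grundy sequence for stack A with g(k) = mex{g(k−s) : s ∈ {2, 3, 7}, s ≤ k}:
k:     0  1  2  3  4  5  6  7  8
g(k):  0  0  1  1  2  0  0  1  1
So g(8) = 1.
Stack B is a plain Nim stack of size 14, so its Grundy value is 14.
Stack C is a plain Nim stack of size 15, so its Grundy value is 15.
By the Sprague-Grundy theorem, the Grundy value of a sum of independent games is the XOR of the component values.
Combined value = 1 XOR 14 XOR 15 = 0.

0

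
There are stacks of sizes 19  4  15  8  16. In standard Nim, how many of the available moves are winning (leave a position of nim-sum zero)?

Compute the nim-sum pairwise:
19 ⊕ 4 = 23
23 ⊕ 15 = 24
24 ⊕ 8 = 16
16 ⊕ 16 = 0
The nim-sum is already 0, so every move leaves a nonzero nim-sum — there are no winning moves.

0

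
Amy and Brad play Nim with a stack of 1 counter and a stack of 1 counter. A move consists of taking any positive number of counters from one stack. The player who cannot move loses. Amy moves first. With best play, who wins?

Brad wins

Nim-sum: 1 ^ 1 = 0.
The nim-sum is 0, so this is a P-position: the player to move is in a losing position under optimal play; Amy is about to move from it and so loses — Brad wins.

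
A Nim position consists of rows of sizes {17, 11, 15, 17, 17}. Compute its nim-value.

Compute the nim-sum pairwise:
17 ⊕ 11 = 26
26 ⊕ 15 = 21
21 ⊕ 17 = 4
4 ⊕ 17 = 21

21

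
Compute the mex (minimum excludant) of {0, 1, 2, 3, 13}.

4

The values 0, 1, 2, 3 are all present; 4 is the first non-negative integer missing from the set.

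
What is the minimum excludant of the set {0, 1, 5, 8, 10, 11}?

The values 0, 1 are all present; 2 is the first non-negative integer missing from the set.

2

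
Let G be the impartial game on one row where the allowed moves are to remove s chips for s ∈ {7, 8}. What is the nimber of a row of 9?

Build the Grundy sequence with g(k) = mex{g(k−s) : s ∈ {7, 8}, s ≤ k}:
g(0) = mex{} = 0
g(1) = mex{} = 0
g(2) = mex{} = 0
g(3) = mex{} = 0
g(4) = mex{} = 0
g(5) = mex{} = 0
g(6) = mex{} = 0
g(7) = mex{0} = 1
g(8) = mex{0} = 1
g(9) = mex{0} = 1
So g(9) = 1.

1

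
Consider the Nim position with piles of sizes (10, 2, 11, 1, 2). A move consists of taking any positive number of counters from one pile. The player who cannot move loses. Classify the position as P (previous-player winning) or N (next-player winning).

Bitwise XOR of the heap sizes:
  1010  (10)
  0010  (2)
  1011  (11)
  0001  (1)
  0010  (2)
  ----
  0000  (0)
The nim-sum is 0, so this is a P-position: the player to move is in a losing position under optimal play.

P-position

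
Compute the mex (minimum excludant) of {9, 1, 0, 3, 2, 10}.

The values 0, 1, 2, 3 are all present; 4 is the first non-negative integer missing from the set.

4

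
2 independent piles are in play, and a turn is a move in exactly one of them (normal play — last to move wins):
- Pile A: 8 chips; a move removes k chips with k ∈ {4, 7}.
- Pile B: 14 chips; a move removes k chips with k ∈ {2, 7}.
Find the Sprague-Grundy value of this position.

For pile A, compute g(0), g(1), … with moves {4, 7}:
g(0) = mex{} = 0
g(1) = mex{} = 0
g(2) = mex{} = 0
g(3) = mex{} = 0
g(4) = mex{0} = 1
g(5) = mex{0} = 1
g(6) = mex{0} = 1
g(7) = mex{0} = 1
g(8) = mex{0,1} = 2
So g(8) = 2.
For pile B, compute g(0), g(1), … with moves {2, 7}:
k:     0  1  2  3  4  5  6  7  8  9 10 11 12 13 14
g(k):  0  0  1  1  0  0  1  1  2  0  0  1  1  0  0
So g(14) = 0.
The value of a disjunctive sum is the nim-sum of the parts.
Combined value = 2 ⊕ 0 = 2.

2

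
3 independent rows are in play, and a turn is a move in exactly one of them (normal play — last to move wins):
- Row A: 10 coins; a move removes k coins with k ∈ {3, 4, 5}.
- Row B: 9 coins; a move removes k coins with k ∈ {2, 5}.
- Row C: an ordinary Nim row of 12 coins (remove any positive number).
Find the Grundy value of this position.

For row A, compute g(0), g(1), … with moves {3, 4, 5}:
k:     0  1  2  3  4  5  6  7  8  9 10
g(k):  0  0  0  1  1  1  2  2  0  0  0
So g(10) = 0.
Build the Grundy sequence for row B with g(k) = mex{g(k−s) : s ∈ {2, 5}, s ≤ k}:
k:     0  1  2  3  4  5  6  7  8  9
g(k):  0  0  1  1  0  2  1  0  0  1
So g(9) = 1.
Row C is a plain Nim row of size 12, so its Grundy value is 12.
By the Sprague-Grundy theorem, the Grundy value of a sum of independent games is the XOR of the component values.
Combined value = 0 XOR 1 XOR 12 = 13.

13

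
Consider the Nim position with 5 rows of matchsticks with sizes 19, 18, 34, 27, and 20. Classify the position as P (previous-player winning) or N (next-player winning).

N-position

Write each in binary and XOR column by column:
  010011  (19)
  010010  (18)
  100010  (34)
  011011  (27)
  010100  (20)
  ------
  101100  (44)
The nim-sum is 44 ≠ 0, so this is an N-position: the player to move can win.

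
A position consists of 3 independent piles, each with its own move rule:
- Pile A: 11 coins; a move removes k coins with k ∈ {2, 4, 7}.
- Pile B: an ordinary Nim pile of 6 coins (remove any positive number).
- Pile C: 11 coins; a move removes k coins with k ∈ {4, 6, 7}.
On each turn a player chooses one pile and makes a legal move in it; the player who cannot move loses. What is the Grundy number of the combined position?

7

Grundy values for pile A (subtraction set {2, 4, 7}):
k:     0  1  2  3  4  5  6  7  8  9 10 11
g(k):  0  0  1  1  2  2  0  3  1  0  2  1
So g(11) = 1.
Pile B is a plain Nim pile of size 6, so its Grundy value is 6.
For pile C, compute g(0), g(1), … with moves {4, 6, 7}:
k:     0  1  2  3  4  5  6  7  8  9 10 11
g(k):  0  0  0  0  1  1  1  1  2  2  2  0
So g(11) = 0.
By the Sprague-Grundy theorem, the Grundy value of a sum of independent games is the XOR of the component values.
Combined value = 1 ⊕ 6 ⊕ 0 = 7.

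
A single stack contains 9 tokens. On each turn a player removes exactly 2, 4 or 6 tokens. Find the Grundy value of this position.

0

Grundy values for subtraction set {2, 4, 6}:
g(0) = mex{} = 0
g(1) = mex{} = 0
g(2) = mex{0} = 1
g(3) = mex{0} = 1
g(4) = mex{0,1} = 2
g(5) = mex{0,1} = 2
g(6) = mex{0,1,2} = 3
g(7) = mex{0,1,2} = 3
g(8) = mex{1,2,3} = 0
g(9) = mex{1,2,3} = 0
So g(9) = 0.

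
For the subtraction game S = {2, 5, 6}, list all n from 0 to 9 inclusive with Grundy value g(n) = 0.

0, 1, 4, 8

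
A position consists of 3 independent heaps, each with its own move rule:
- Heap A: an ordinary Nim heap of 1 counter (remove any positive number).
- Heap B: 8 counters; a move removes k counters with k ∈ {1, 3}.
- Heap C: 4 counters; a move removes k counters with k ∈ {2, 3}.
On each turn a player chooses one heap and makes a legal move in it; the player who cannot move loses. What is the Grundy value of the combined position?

3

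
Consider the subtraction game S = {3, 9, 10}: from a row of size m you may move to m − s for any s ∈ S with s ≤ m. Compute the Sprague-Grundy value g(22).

Grundy values for subtraction set {3, 9, 10}:
k:     0  1  2  3  4  5  6  7  8  9 10 11 12 13 14 15 16 17 18 19 20 21 22
g(k):  0  0  0  1  1  1  0  0  0  1  1  1  2  0  0  3  1  1  2  0  0  0  1
So g(22) = 1.

1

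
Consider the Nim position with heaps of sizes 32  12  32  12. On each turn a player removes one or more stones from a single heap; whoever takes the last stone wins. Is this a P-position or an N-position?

P-position

Compute the nim-sum pairwise:
32 ⊕ 12 = 44
44 ⊕ 32 = 12
12 ⊕ 12 = 0
The nim-sum is 0, so this is a P-position: the player to move is in a losing position under optimal play.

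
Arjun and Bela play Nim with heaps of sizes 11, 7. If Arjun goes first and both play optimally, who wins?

In binary:
  1011  (11)
  0111  (7)
  ----
  1100  (12)
The nim-sum is 12 ≠ 0, so this is an N-position: the player to move can win; Arjun has a winning move.

Arjun wins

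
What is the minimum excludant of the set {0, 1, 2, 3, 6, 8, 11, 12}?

The values 0, 1, 2, 3 are all present; 4 is the first non-negative integer missing from the set.

4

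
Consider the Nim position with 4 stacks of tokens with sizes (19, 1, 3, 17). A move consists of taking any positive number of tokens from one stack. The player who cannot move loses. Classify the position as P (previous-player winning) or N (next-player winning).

Compute the nim-sum pairwise:
19 ^ 1 = 18
18 ^ 3 = 17
17 ^ 17 = 0
The nim-sum is 0, so this is a P-position: the player to move is in a losing position under optimal play.

P-position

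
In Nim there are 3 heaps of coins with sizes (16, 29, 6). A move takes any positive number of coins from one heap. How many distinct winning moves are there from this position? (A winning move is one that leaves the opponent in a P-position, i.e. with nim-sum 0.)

1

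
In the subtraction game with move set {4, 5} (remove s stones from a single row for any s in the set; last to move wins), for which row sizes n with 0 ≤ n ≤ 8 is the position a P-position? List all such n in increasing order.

0, 1, 2, 3

Compute g(0), g(1), … for moves {4, 5}:
k:     0  1  2  3  4  5  6  7  8
g(k):  0  0  0  0  1  1  1  1  2
The P-positions (g = 0) in 0..8 are 0, 1, 2, 3.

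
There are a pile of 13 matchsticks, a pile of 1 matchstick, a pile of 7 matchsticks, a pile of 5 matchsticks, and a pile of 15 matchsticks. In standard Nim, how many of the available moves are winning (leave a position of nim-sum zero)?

Compute the nim-sum pairwise:
13 XOR 1 = 12
12 XOR 7 = 11
11 XOR 5 = 14
14 XOR 15 = 1
The overall nim-sum is X = 1. A pile of size p has a winning move iff p XOR X < p (reduce it to p XOR X).
  13: 13 XOR 1 = 12 < 13 — winning move (to 12).
  1: 1 XOR 1 = 0 < 1 — winning move (to 0).
  7: 7 XOR 1 = 6 < 7 — winning move (to 6).
  5: 5 XOR 1 = 4 < 5 — winning move (to 4).
  15: 15 XOR 1 = 14 < 15 — winning move (to 14).
That gives 5 winning moves.

5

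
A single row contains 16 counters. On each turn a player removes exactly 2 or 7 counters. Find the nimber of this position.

1

Compute g(0), g(1), … for moves {2, 7}:
k:     0  1  2  3  4  5  6  7  8  9 10 11 12 13 14 15 16
g(k):  0  0  1  1  0  0  1  1  2  0  0  1  1  0  0  1  1
So g(16) = 1.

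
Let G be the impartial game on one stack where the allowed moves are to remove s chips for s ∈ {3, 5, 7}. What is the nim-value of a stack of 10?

0

Compute g(0), g(1), … for moves {3, 5, 7}:
k:     0  1  2  3  4  5  6  7  8  9 10
g(k):  0  0  0  1  1  1  2  2  2  3  0
So g(10) = 0.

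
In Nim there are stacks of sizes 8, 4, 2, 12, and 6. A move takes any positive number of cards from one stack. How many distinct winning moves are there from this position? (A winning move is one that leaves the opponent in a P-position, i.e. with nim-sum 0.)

Compute the nim-sum pairwise:
8 XOR 4 = 12
12 XOR 2 = 14
14 XOR 12 = 2
2 XOR 6 = 4
The overall nim-sum is X = 4. A stack of size p has a winning move iff p XOR X < p (reduce it to p XOR X).
  8: 8 XOR 4 = 12 ≥ 8 — no move.
  4: 4 XOR 4 = 0 < 4 — winning move (to 0).
  2: 2 XOR 4 = 6 ≥ 2 — no move.
  12: 12 XOR 4 = 8 < 12 — winning move (to 8).
  6: 6 XOR 4 = 2 < 6 — winning move (to 2).
That gives 3 winning moves.

3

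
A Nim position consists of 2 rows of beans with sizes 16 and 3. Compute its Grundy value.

Write each in binary and XOR column by column:
  10000  (16)
  00011  (3)
  -----
  10011  (19)

19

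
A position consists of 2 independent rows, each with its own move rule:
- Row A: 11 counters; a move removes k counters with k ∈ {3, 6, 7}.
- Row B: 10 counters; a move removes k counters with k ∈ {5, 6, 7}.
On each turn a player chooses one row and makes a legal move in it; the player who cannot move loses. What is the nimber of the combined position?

Grundy values for row A (subtraction set {3, 6, 7}):
k:     0  1  2  3  4  5  6  7  8  9 10 11
g(k):  0  0  0  1  1  1  2  2  2  3  0  0
So g(11) = 0.
For row B, compute g(0), g(1), … with moves {5, 6, 7}:
k:     0  1  2  3  4  5  6  7  8  9 10
g(k):  0  0  0  0  0  1  1  1  1  1  2
So g(10) = 2.
The value of a disjunctive sum is the nim-sum of the parts.
Combined value = 0 ⊕ 2 = 2.

2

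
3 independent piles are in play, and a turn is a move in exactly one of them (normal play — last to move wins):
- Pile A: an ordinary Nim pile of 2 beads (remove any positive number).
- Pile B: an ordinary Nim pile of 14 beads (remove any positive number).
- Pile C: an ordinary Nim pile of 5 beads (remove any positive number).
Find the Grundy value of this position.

Pile A is a plain Nim pile of size 2, so its Grundy value is 2.
Pile B is a plain Nim pile of size 14, so its Grundy value is 14.
Pile C is a plain Nim pile of size 5, so its Grundy value is 5.
The value of a disjunctive sum is the nim-sum of the parts.
Combined value = 2 ⊕ 14 ⊕ 5 = 9.

9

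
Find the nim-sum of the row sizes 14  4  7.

13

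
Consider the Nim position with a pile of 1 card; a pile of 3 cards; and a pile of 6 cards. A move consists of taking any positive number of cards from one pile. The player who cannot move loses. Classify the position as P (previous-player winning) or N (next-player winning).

N-position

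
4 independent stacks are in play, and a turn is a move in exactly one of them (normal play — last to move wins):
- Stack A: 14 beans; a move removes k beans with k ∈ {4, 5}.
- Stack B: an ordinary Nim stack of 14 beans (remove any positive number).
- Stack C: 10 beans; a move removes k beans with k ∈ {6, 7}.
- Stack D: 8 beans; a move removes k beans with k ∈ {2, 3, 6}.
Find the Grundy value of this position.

12

Grundy values for stack A (subtraction set {4, 5}):
g(0) = mex{} = 0
g(1) = mex{} = 0
g(2) = mex{} = 0
g(3) = mex{} = 0
g(4) = mex{0} = 1
g(5) = mex{0} = 1
g(6) = mex{0} = 1
g(7) = mex{0} = 1
g(8) = mex{0,1} = 2
g(9) = mex{1} = 0
g(10) = mex{1} = 0
g(11) = mex{1} = 0
g(12) = mex{1,2} = 0
g(13) = mex{0,2} = 1
g(14) = mex{0} = 1
So g(14) = 1.
Stack B is a plain Nim stack of size 14, so its Grundy value is 14.
Build the Grundy sequence for stack C with g(k) = mex{g(k−s) : s ∈ {6, 7}, s ≤ k}:
k:     0  1  2  3  4  5  6  7  8  9 10
g(k):  0  0  0  0  0  0  1  1  1  1  1
So g(10) = 1.
For stack D, compute g(0), g(1), … with moves {2, 3, 6}:
k:     0  1  2  3  4  5  6  7  8
g(k):  0  0  1  1  2  0  3  1  2
So g(8) = 2.
By the Sprague-Grundy theorem, the Grundy value of a sum of independent games is the XOR of the component values.
Combined value = 1 ⊕ 14 ⊕ 1 ⊕ 2 = 12.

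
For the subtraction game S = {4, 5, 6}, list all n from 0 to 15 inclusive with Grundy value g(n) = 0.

Grundy values for subtraction set {4, 5, 6}:
k:     0  1  2  3  4  5  6  7  8  9 10 11 12 13 14 15
g(k):  0  0  0  0  1  1  1  1  2  2  0  0  0  0  1  1
The P-positions (g = 0) in 0..15 are 0, 1, 2, 3, 10, 11, 12, 13.

0, 1, 2, 3, 10, 11, 12, 13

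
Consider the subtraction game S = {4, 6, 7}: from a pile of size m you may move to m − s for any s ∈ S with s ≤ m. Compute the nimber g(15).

1

Grundy values for subtraction set {4, 6, 7}:
k:     0  1  2  3  4  5  6  7  8  9 10 11 12 13 14 15
g(k):  0  0  0  0  1  1  1  1  2  2  2  0  0  0  0  1
So g(15) = 1.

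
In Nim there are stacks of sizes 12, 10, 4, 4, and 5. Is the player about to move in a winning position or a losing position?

Winning position

Bitwise XOR of the heap sizes:
  1100  (12)
  1010  (10)
  0100  (4)
  0100  (4)
  0101  (5)
  ----
  0011  (3)
The nim-sum is 3 ≠ 0, so this is an N-position: the player to move can win.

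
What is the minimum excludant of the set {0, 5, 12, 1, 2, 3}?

4

The values 0, 1, 2, 3 are all present; 4 is the first non-negative integer missing from the set.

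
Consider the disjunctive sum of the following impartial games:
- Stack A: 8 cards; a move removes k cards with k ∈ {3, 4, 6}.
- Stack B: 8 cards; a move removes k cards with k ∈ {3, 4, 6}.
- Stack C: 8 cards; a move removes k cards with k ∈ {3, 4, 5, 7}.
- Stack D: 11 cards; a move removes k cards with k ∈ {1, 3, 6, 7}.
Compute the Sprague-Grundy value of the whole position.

Grundy values for stack A (subtraction set {3, 4, 6}):
g(0) = mex{} = 0
g(1) = mex{} = 0
g(2) = mex{} = 0
g(3) = mex{0} = 1
g(4) = mex{0} = 1
g(5) = mex{0} = 1
g(6) = mex{0,1} = 2
g(7) = mex{0,1} = 2
g(8) = mex{0,1} = 2
So g(8) = 2.
Build the Grundy sequence for stack B with g(k) = mex{g(k−s) : s ∈ {3, 4, 6}, s ≤ k}:
g(0) = mex{} = 0
g(1) = mex{} = 0
g(2) = mex{} = 0
g(3) = mex{0} = 1
g(4) = mex{0} = 1
g(5) = mex{0} = 1
g(6) = mex{0,1} = 2
g(7) = mex{0,1} = 2
g(8) = mex{0,1} = 2
So g(8) = 2.
For stack C, compute g(0), g(1), … with moves {3, 4, 5, 7}:
g(0) = mex{} = 0
g(1) = mex{} = 0
g(2) = mex{} = 0
g(3) = mex{0} = 1
g(4) = mex{0} = 1
g(5) = mex{0} = 1
g(6) = mex{0,1} = 2
g(7) = mex{0,1} = 2
g(8) = mex{0,1} = 2
So g(8) = 2.
Build the Grundy sequence for stack D with g(k) = mex{g(k−s) : s ∈ {1, 3, 6, 7}, s ≤ k}:
k:     0  1  2  3  4  5  6  7  8  9 10 11
g(k):  0  1  0  1  0  1  2  3  2  3  2  3
So g(11) = 3.
The value of a disjunctive sum is the nim-sum of the parts.
Combined value = 2 XOR 2 XOR 2 XOR 3 = 1.

1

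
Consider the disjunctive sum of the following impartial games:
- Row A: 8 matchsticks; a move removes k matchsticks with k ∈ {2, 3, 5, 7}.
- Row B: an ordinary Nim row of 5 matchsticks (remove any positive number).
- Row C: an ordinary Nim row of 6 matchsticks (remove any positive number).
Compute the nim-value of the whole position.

For row A, compute g(0), g(1), … with moves {2, 3, 5, 7}:
g(0) = mex{} = 0
g(1) = mex{} = 0
g(2) = mex{0} = 1
g(3) = mex{0} = 1
g(4) = mex{0,1} = 2
g(5) = mex{0,1} = 2
g(6) = mex{0,1,2} = 3
g(7) = mex{0,1,2} = 3
g(8) = mex{0,1,2,3} = 4
So g(8) = 4.
Row B is a plain Nim row of size 5, so its Grundy value is 5.
Row C is a plain Nim row of size 6, so its Grundy value is 6.
The value of a disjunctive sum is the nim-sum of the parts.
Combined value = 4 XOR 5 XOR 6 = 7.

7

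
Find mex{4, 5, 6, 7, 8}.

0 is not in the set, so the mex is 0.

0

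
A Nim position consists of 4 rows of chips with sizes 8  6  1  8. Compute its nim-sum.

Nim-sum: 8 ^ 6 ^ 1 ^ 8 = 7.

7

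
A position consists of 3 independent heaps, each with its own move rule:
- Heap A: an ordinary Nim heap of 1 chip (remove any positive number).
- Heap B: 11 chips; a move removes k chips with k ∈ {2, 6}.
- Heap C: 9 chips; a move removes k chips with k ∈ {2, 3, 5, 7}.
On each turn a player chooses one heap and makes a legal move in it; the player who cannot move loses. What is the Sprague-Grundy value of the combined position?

Heap A is a plain Nim heap of size 1, so its Grundy value is 1.
Grundy values for heap B (subtraction set {2, 6}):
g(0) = mex{} = 0
g(1) = mex{} = 0
g(2) = mex{0} = 1
g(3) = mex{0} = 1
g(4) = mex{1} = 0
g(5) = mex{1} = 0
g(6) = mex{0} = 1
g(7) = mex{0} = 1
g(8) = mex{1} = 0
g(9) = mex{1} = 0
g(10) = mex{0} = 1
g(11) = mex{0} = 1
So g(11) = 1.
Grundy values for heap C (subtraction set {2, 3, 5, 7}):
k:     0  1  2  3  4  5  6  7  8  9
g(k):  0  0  1  1  2  2  3  3  4  0
So g(9) = 0.
By the Sprague-Grundy theorem, the Grundy value of a sum of independent games is the XOR of the component values.
Combined value = 1 ⊕ 1 ⊕ 0 = 0.

0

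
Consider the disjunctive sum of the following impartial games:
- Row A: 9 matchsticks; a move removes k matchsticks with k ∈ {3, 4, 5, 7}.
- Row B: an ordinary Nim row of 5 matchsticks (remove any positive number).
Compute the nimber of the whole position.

6

Build the Grundy sequence for row A with g(k) = mex{g(k−s) : s ∈ {3, 4, 5, 7}, s ≤ k}:
g(0) = mex{} = 0
g(1) = mex{} = 0
g(2) = mex{} = 0
g(3) = mex{0} = 1
g(4) = mex{0} = 1
g(5) = mex{0} = 1
g(6) = mex{0,1} = 2
g(7) = mex{0,1} = 2
g(8) = mex{0,1} = 2
g(9) = mex{0,1,2} = 3
So g(9) = 3.
Row B is a plain Nim row of size 5, so its Grundy value is 5.
The value of a disjunctive sum is the nim-sum of the parts.
Combined value = 3 ⊕ 5 = 6.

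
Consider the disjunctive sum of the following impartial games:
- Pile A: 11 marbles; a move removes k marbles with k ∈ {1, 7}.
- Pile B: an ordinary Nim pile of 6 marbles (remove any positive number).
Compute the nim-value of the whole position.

7

Build the Grundy sequence for pile A with g(k) = mex{g(k−s) : s ∈ {1, 7}, s ≤ k}:
k:     0  1  2  3  4  5  6  7  8  9 10 11
g(k):  0  1  0  1  0  1  0  1  0  1  0  1
So g(11) = 1.
Pile B is a plain Nim pile of size 6, so its Grundy value is 6.
The value of a disjunctive sum is the nim-sum of the parts.
Combined value = 1 XOR 6 = 7.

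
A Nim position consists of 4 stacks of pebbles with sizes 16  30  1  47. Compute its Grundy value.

Bitwise XOR of the heap sizes:
  010000  (16)
  011110  (30)
  000001  (1)
  101111  (47)
  ------
  100000  (32)

32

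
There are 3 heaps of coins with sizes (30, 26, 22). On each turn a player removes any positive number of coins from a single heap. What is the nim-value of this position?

18

Bitwise XOR of the heap sizes:
  11110  (30)
  11010  (26)
  10110  (22)
  -----
  10010  (18)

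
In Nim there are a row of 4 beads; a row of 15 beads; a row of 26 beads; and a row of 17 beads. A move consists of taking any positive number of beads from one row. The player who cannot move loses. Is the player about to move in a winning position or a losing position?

Losing position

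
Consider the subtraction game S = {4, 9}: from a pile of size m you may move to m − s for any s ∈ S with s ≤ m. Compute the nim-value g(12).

Build the Grundy sequence with g(k) = mex{g(k−s) : s ∈ {4, 9}, s ≤ k}:
g(0) = mex{} = 0
g(1) = mex{} = 0
g(2) = mex{} = 0
g(3) = mex{} = 0
g(4) = mex{0} = 1
g(5) = mex{0} = 1
g(6) = mex{0} = 1
g(7) = mex{0} = 1
g(8) = mex{1} = 0
g(9) = mex{0,1} = 2
g(10) = mex{0,1} = 2
g(11) = mex{0,1} = 2
g(12) = mex{0} = 1
So g(12) = 1.

1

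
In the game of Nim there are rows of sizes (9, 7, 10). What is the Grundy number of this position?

4

Write each in binary and XOR column by column:
  1001  (9)
  0111  (7)
  1010  (10)
  ----
  0100  (4)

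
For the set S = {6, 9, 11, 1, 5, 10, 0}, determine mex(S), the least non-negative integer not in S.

2

The values 0, 1 are all present; 2 is the first non-negative integer missing from the set.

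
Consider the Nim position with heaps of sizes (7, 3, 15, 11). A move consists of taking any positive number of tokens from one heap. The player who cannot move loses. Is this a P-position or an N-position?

Write each in binary and XOR column by column:
  0111  (7)
  0011  (3)
  1111  (15)
  1011  (11)
  ----
  0000  (0)
The nim-sum is 0, so this is a P-position: the player to move is in a losing position under optimal play.

P-position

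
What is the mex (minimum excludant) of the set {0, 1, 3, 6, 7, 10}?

2

The values 0, 1 are all present; 2 is the first non-negative integer missing from the set.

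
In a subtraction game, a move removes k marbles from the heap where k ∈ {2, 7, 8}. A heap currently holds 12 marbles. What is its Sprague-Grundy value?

Compute g(0), g(1), … for moves {2, 7, 8}:
g(0) = mex{} = 0
g(1) = mex{} = 0
g(2) = mex{0} = 1
g(3) = mex{0} = 1
g(4) = mex{1} = 0
g(5) = mex{1} = 0
g(6) = mex{0} = 1
g(7) = mex{0} = 1
g(8) = mex{0,1} = 2
g(9) = mex{0,1} = 2
g(10) = mex{1,2} = 0
g(11) = mex{0,1,2} = 3
g(12) = mex{0} = 1
So g(12) = 1.

1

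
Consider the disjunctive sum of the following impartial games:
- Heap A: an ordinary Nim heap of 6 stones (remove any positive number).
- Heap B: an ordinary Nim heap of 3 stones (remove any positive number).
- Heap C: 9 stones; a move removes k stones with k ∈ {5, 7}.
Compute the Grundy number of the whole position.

4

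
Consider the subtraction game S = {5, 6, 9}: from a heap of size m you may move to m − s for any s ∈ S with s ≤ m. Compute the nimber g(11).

Grundy values for subtraction set {5, 6, 9}:
k:     0  1  2  3  4  5  6  7  8  9 10 11
g(k):  0  0  0  0  0  1  1  1  1  1  2  2
So g(11) = 2.

2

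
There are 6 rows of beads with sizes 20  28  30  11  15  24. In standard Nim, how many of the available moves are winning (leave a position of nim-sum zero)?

5

Bitwise XOR of the heap sizes:
  10100  (20)
  11100  (28)
  11110  (30)
  01011  (11)
  01111  (15)
  11000  (24)
  -----
  01010  (10)
The overall nim-sum is X = 10. A row of size p has a winning move iff p XOR X < p (reduce it to p XOR X).
  20: 20 XOR 10 = 30 ≥ 20 — no move.
  28: 28 XOR 10 = 22 < 28 — winning move (to 22).
  30: 30 XOR 10 = 20 < 30 — winning move (to 20).
  11: 11 XOR 10 = 1 < 11 — winning move (to 1).
  15: 15 XOR 10 = 5 < 15 — winning move (to 5).
  24: 24 XOR 10 = 18 < 24 — winning move (to 18).
That gives 5 winning moves.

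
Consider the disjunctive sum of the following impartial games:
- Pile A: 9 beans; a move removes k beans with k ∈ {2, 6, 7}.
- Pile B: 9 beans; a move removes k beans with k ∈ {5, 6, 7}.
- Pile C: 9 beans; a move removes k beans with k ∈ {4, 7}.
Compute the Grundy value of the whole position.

Grundy values for pile A (subtraction set {2, 6, 7}):
k:     0  1  2  3  4  5  6  7  8  9
g(k):  0  0  1  1  0  0  1  1  2  0
So g(9) = 0.
For pile B, compute g(0), g(1), … with moves {5, 6, 7}:
k:     0  1  2  3  4  5  6  7  8  9
g(k):  0  0  0  0  0  1  1  1  1  1
So g(9) = 1.
Build the Grundy sequence for pile C with g(k) = mex{g(k−s) : s ∈ {4, 7}, s ≤ k}:
g(0) = mex{} = 0
g(1) = mex{} = 0
g(2) = mex{} = 0
g(3) = mex{} = 0
g(4) = mex{0} = 1
g(5) = mex{0} = 1
g(6) = mex{0} = 1
g(7) = mex{0} = 1
g(8) = mex{0,1} = 2
g(9) = mex{0,1} = 2
So g(9) = 2.
The value of a disjunctive sum is the nim-sum of the parts.
Combined value = 0 ⊕ 1 ⊕ 2 = 3.

3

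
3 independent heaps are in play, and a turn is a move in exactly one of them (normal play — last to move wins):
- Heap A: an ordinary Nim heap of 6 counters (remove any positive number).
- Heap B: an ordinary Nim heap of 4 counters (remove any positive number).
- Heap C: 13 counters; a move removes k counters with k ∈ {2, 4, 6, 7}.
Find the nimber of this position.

0

Heap A is a plain Nim heap of size 6, so its Grundy value is 6.
Heap B is a plain Nim heap of size 4, so its Grundy value is 4.
Grundy values for heap C (subtraction set {2, 4, 6, 7}):
g(0) = mex{} = 0
g(1) = mex{} = 0
g(2) = mex{0} = 1
g(3) = mex{0} = 1
g(4) = mex{0,1} = 2
g(5) = mex{0,1} = 2
g(6) = mex{0,1,2} = 3
g(7) = mex{0,1,2} = 3
g(8) = mex{0,1,2,3} = 4
g(9) = mex{1,2,3} = 0
g(10) = mex{1,2,3,4} = 0
g(11) = mex{0,2,3} = 1
g(12) = mex{0,2,3,4} = 1
g(13) = mex{0,1,3} = 2
So g(13) = 2.
By the Sprague-Grundy theorem, the Grundy value of a sum of independent games is the XOR of the component values.
Combined value = 6 ⊕ 4 ⊕ 2 = 0.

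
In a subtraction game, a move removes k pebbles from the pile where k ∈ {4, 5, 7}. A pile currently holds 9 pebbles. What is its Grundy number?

Compute g(0), g(1), … for moves {4, 5, 7}:
k:     0  1  2  3  4  5  6  7  8  9
g(k):  0  0  0  0  1  1  1  1  2  2
So g(9) = 2.

2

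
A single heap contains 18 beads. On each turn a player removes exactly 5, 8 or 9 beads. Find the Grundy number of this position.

0

Grundy values for subtraction set {5, 8, 9}:
k:     0  1  2  3  4  5  6  7  8  9 10 11 12 13 14 15 16 17 18
g(k):  0  0  0  0  0  1  1  1  1  1  2  2  2  2  0  0  0  0  0
So g(18) = 0.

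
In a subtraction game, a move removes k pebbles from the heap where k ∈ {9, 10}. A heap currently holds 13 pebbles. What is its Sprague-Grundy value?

1

Build the Grundy sequence with g(k) = mex{g(k−s) : s ∈ {9, 10}, s ≤ k}:
g(0) = mex{} = 0
g(1) = mex{} = 0
g(2) = mex{} = 0
g(3) = mex{} = 0
g(4) = mex{} = 0
g(5) = mex{} = 0
g(6) = mex{} = 0
g(7) = mex{} = 0
g(8) = mex{} = 0
g(9) = mex{0} = 1
g(10) = mex{0} = 1
g(11) = mex{0} = 1
g(12) = mex{0} = 1
g(13) = mex{0} = 1
So g(13) = 1.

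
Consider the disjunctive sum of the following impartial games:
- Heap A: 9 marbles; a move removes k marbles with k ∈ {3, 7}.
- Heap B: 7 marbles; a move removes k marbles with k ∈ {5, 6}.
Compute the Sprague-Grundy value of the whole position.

0

Grundy values for heap A (subtraction set {3, 7}):
k:     0  1  2  3  4  5  6  7  8  9
g(k):  0  0  0  1  1  1  0  2  2  1
So g(9) = 1.
Build the Grundy sequence for heap B with g(k) = mex{g(k−s) : s ∈ {5, 6}, s ≤ k}:
g(0) = mex{} = 0
g(1) = mex{} = 0
g(2) = mex{} = 0
g(3) = mex{} = 0
g(4) = mex{} = 0
g(5) = mex{0} = 1
g(6) = mex{0} = 1
g(7) = mex{0} = 1
So g(7) = 1.
By the Sprague-Grundy theorem, the Grundy value of a sum of independent games is the XOR of the component values.
Combined value = 1 ⊕ 1 = 0.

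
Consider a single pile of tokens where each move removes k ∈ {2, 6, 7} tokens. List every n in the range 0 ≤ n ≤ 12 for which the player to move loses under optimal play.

0, 1, 4, 5, 9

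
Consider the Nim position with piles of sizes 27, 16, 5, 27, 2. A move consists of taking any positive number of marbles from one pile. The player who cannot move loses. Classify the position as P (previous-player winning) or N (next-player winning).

Bitwise XOR of the heap sizes:
  11011  (27)
  10000  (16)
  00101  (5)
  11011  (27)
  00010  (2)
  -----
  10111  (23)
The nim-sum is 23 ≠ 0, so this is an N-position: the player to move can win.

N-position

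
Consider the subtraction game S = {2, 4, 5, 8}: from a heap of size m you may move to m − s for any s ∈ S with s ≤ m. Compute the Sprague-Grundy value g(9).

Grundy values for subtraction set {2, 4, 5, 8}:
k:     0  1  2  3  4  5  6  7  8  9
g(k):  0  0  1  1  2  2  3  0  4  1
So g(9) = 1.

1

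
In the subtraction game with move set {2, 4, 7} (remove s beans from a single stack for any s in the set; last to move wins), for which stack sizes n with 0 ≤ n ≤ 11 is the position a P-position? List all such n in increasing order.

0, 1, 6, 9

Grundy values for subtraction set {2, 4, 7}:
k:     0  1  2  3  4  5  6  7  8  9 10 11
g(k):  0  0  1  1  2  2  0  3  1  0  2  1
The P-positions (g = 0) in 0..11 are 0, 1, 6, 9.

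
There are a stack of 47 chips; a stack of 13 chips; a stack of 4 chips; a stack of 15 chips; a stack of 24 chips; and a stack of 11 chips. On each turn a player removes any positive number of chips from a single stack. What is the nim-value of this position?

58

In binary:
  101111  (47)
  001101  (13)
  000100  (4)
  001111  (15)
  011000  (24)
  001011  (11)
  ------
  111010  (58)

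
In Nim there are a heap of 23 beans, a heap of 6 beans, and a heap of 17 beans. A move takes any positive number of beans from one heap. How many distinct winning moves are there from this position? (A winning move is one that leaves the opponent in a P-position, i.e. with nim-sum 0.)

Write each in binary and XOR column by column:
  10111  (23)
  00110  (6)
  10001  (17)
  -----
  00000  (0)
The nim-sum is already 0, so every move leaves a nonzero nim-sum — there are no winning moves.

0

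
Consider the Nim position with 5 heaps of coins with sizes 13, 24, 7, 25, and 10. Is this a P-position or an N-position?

Compute the nim-sum pairwise:
13 ^ 24 = 21
21 ^ 7 = 18
18 ^ 25 = 11
11 ^ 10 = 1
The nim-sum is 1 ≠ 0, so this is an N-position: the player to move can win.

N-position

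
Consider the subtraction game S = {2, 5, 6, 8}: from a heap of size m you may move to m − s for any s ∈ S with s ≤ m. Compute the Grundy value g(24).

Build the Grundy sequence with g(k) = mex{g(k−s) : s ∈ {2, 5, 6, 8}, s ≤ k}:
k:     0  1  2  3  4  5  6  7  8  9 10 11 12 13 14 15 16 17 18 19 20 21 22 23 24
g(k):  0  0  1  1  0  2  1  3  2  2  3  0  2  1  0  0  1  1  0  2  1  3  2  2  3
So g(24) = 3.

3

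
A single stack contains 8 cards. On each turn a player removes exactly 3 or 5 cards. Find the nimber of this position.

Grundy values for subtraction set {3, 5}:
k:     0  1  2  3  4  5  6  7  8
g(k):  0  0  0  1  1  1  2  2  0
So g(8) = 0.

0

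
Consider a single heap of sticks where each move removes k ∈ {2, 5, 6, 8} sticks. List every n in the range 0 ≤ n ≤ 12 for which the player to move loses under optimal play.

Build the Grundy sequence with g(k) = mex{g(k−s) : s ∈ {2, 5, 6, 8}, s ≤ k}:
k:     0  1  2  3  4  5  6  7  8  9 10 11 12
g(k):  0  0  1  1  0  2  1  3  2  2  3  0  2
The P-positions (g = 0) in 0..12 are 0, 1, 4, 11.

0, 1, 4, 11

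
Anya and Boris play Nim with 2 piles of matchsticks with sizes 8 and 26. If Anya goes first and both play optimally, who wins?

Compute the nim-sum pairwise:
8 XOR 26 = 18
The nim-sum is 18 ≠ 0, so this is an N-position: the player to move can win; Anya has a winning move.

Anya wins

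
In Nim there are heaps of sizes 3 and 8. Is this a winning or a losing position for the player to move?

Winning position

Nim-sum: 3 XOR 8 = 11.
The nim-sum is 11 ≠ 0, so this is an N-position: the player to move can win.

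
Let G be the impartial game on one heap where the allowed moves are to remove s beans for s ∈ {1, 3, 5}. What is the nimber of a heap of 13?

1

Build the Grundy sequence with g(k) = mex{g(k−s) : s ∈ {1, 3, 5}, s ≤ k}:
g(0) = mex{} = 0
g(1) = mex{0} = 1
g(2) = mex{1} = 0
g(3) = mex{0} = 1
g(4) = mex{1} = 0
g(5) = mex{0} = 1
g(6) = mex{1} = 0
g(7) = mex{0} = 1
g(8) = mex{1} = 0
g(9) = mex{0} = 1
g(10) = mex{1} = 0
g(11) = mex{0} = 1
g(12) = mex{1} = 0
g(13) = mex{0} = 1
So g(13) = 1.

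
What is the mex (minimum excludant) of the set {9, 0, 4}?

0 is in the set but 1 is not, so the mex is 1.

1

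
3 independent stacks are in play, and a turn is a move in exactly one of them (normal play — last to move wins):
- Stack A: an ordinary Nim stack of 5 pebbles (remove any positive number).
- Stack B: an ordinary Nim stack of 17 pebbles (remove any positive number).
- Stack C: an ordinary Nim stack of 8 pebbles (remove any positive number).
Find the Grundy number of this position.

28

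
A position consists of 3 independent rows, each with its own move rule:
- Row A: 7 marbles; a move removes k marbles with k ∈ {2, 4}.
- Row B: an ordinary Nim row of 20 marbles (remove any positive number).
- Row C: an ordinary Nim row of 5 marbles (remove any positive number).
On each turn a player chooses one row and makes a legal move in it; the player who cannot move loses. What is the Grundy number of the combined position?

17

Grundy values for row A (subtraction set {2, 4}):
g(0) = mex{} = 0
g(1) = mex{} = 0
g(2) = mex{0} = 1
g(3) = mex{0} = 1
g(4) = mex{0,1} = 2
g(5) = mex{0,1} = 2
g(6) = mex{1,2} = 0
g(7) = mex{1,2} = 0
So g(7) = 0.
Row B is a plain Nim row of size 20, so its Grundy value is 20.
Row C is a plain Nim row of size 5, so its Grundy value is 5.
The value of a disjunctive sum is the nim-sum of the parts.
Combined value = 0 ⊕ 20 ⊕ 5 = 17.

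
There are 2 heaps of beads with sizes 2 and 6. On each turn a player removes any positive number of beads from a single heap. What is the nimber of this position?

In binary:
  010  (2)
  110  (6)
  ---
  100  (4)

4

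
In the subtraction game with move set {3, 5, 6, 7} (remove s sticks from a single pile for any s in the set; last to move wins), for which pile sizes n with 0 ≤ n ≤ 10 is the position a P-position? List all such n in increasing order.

0, 1, 2, 10

Build the Grundy sequence with g(k) = mex{g(k−s) : s ∈ {3, 5, 6, 7}, s ≤ k}:
g(0) = mex{} = 0
g(1) = mex{} = 0
g(2) = mex{} = 0
g(3) = mex{0} = 1
g(4) = mex{0} = 1
g(5) = mex{0} = 1
g(6) = mex{0,1} = 2
g(7) = mex{0,1} = 2
g(8) = mex{0,1} = 2
g(9) = mex{0,1,2} = 3
g(10) = mex{1,2} = 0
The P-positions (g = 0) in 0..10 are 0, 1, 2, 10.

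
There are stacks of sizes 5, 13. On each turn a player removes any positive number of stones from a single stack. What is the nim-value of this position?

8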